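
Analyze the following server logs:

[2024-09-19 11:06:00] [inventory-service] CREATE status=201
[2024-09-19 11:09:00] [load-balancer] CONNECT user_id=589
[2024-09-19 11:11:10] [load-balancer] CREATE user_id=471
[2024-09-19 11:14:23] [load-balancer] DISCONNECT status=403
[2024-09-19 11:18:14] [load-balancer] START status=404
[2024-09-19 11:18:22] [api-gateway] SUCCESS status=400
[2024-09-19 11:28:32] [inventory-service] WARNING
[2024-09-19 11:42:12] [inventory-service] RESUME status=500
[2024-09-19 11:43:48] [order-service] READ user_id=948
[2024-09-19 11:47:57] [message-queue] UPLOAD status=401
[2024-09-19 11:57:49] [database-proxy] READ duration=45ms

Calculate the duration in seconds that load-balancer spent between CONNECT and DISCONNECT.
323

To calculate state duration:

1. Find CONNECT event for load-balancer: 2024-09-19 11:09:00
2. Find DISCONNECT event for load-balancer: 2024-09-19 11:14:23
3. Calculate duration: 2024-09-19 11:14:23 - 2024-09-19 11:09:00 = 323 seconds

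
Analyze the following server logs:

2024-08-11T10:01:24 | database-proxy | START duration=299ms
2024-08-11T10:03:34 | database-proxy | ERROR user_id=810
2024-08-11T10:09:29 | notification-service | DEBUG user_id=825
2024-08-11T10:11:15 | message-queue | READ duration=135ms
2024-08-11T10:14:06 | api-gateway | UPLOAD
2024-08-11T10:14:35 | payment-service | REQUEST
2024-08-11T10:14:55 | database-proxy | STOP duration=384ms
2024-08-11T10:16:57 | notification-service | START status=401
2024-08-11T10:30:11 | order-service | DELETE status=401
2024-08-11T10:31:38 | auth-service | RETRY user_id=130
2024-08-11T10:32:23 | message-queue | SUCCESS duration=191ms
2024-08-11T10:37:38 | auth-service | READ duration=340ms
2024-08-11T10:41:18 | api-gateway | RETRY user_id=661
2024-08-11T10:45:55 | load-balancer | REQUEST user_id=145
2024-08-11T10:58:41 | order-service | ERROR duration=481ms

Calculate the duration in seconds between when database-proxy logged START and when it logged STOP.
811

To find the time between events:

1. Locate the first START event for database-proxy: 2024-08-11T10:01:24
2. Locate the first STOP event for database-proxy: 2024-08-11T10:14:55
3. Calculate the difference: 2024-08-11T10:14:55 - 2024-08-11T10:01:24 = 811 seconds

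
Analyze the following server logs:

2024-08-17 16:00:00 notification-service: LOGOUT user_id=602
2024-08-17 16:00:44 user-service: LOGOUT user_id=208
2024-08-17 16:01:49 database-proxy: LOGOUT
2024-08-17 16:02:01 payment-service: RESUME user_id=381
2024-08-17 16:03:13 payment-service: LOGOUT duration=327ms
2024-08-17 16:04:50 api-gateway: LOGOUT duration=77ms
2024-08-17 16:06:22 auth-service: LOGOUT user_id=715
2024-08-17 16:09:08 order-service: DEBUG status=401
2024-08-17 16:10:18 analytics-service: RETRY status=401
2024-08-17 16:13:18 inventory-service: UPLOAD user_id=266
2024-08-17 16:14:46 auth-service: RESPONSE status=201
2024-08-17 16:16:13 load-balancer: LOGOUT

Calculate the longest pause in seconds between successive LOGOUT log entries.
591

To find the longest gap:

1. Extract all LOGOUT events in chronological order
2. Calculate time differences between consecutive events
3. Find the maximum difference
4. Longest gap: 591 seconds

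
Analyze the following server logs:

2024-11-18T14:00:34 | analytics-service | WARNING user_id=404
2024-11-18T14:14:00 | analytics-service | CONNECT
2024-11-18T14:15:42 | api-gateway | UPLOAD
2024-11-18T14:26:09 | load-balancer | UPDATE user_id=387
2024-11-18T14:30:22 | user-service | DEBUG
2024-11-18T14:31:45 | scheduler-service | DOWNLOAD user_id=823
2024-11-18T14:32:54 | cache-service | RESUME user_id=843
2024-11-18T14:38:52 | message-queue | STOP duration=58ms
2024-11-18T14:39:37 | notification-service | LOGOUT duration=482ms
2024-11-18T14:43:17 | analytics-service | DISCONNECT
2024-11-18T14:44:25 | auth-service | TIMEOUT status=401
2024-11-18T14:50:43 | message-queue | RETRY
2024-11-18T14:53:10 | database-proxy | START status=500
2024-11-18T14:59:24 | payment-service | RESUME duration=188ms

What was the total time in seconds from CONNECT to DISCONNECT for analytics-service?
1757

To calculate state duration:

1. Find CONNECT event for analytics-service: 2024-11-18T14:14:00
2. Find DISCONNECT event for analytics-service: 2024-11-18T14:43:17
3. Calculate duration: 2024-11-18T14:43:17 - 2024-11-18T14:14:00 = 1757 seconds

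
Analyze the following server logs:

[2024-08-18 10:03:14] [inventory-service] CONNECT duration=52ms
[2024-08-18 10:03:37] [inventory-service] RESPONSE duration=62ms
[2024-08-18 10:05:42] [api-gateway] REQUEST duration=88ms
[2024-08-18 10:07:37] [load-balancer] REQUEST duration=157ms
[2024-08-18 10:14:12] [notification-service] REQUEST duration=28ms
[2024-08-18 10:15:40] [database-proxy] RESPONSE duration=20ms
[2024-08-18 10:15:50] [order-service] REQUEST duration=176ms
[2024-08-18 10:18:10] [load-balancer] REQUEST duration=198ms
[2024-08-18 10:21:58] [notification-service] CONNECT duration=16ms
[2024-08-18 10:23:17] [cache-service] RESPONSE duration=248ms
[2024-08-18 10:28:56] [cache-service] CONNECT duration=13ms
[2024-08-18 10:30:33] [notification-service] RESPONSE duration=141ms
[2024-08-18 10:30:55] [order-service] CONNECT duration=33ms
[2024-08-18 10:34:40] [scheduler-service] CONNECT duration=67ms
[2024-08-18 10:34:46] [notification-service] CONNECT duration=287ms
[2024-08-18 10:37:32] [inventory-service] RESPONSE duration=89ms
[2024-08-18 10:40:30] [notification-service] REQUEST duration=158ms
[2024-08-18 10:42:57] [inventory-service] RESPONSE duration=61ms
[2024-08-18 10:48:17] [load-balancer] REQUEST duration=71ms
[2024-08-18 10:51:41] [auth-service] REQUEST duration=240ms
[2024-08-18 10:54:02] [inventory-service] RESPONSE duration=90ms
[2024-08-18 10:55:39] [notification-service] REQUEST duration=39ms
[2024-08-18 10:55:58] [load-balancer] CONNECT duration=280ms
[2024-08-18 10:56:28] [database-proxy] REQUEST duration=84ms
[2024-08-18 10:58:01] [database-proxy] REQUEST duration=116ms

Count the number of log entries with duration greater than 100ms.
10

To count timeouts:

1. Threshold: 100ms
2. Extract duration from each log entry
3. Count entries where duration > 100
4. Timeout count: 10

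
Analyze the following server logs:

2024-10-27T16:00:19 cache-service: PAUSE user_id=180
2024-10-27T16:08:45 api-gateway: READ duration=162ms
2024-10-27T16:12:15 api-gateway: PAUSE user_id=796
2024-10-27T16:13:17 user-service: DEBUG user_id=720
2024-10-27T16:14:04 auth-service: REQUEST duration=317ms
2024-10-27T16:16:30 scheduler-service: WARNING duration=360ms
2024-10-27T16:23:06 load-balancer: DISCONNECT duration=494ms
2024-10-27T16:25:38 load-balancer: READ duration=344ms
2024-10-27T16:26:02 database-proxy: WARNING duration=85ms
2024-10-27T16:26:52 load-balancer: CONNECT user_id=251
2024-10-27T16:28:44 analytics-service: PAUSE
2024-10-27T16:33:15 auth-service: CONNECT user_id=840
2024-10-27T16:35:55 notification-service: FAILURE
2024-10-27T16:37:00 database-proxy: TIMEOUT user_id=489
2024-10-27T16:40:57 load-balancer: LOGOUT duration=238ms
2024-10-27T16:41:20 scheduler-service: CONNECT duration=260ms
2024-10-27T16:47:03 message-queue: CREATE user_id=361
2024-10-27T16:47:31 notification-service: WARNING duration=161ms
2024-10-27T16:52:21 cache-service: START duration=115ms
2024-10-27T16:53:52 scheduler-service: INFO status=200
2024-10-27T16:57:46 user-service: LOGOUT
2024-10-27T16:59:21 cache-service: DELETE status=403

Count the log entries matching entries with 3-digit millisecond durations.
9

To find matching entries:

1. Pattern to match: entries with 3-digit millisecond durations
2. Scan each log entry for the pattern
3. Count matches: 9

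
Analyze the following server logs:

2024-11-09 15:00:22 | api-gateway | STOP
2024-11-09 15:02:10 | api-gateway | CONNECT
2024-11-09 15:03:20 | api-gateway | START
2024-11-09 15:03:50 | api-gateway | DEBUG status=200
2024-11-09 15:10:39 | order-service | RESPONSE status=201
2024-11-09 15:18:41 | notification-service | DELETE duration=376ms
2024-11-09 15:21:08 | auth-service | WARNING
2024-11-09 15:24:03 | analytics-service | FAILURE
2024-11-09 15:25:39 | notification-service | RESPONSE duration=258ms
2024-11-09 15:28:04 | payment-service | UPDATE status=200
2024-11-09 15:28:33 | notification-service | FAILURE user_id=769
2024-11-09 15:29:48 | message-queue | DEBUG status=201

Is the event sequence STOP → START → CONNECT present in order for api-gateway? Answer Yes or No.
No

To verify sequence order:

1. Find all events in sequence STOP → START → CONNECT for api-gateway
2. Extract their timestamps
3. Check if timestamps are in ascending order
4. Result: No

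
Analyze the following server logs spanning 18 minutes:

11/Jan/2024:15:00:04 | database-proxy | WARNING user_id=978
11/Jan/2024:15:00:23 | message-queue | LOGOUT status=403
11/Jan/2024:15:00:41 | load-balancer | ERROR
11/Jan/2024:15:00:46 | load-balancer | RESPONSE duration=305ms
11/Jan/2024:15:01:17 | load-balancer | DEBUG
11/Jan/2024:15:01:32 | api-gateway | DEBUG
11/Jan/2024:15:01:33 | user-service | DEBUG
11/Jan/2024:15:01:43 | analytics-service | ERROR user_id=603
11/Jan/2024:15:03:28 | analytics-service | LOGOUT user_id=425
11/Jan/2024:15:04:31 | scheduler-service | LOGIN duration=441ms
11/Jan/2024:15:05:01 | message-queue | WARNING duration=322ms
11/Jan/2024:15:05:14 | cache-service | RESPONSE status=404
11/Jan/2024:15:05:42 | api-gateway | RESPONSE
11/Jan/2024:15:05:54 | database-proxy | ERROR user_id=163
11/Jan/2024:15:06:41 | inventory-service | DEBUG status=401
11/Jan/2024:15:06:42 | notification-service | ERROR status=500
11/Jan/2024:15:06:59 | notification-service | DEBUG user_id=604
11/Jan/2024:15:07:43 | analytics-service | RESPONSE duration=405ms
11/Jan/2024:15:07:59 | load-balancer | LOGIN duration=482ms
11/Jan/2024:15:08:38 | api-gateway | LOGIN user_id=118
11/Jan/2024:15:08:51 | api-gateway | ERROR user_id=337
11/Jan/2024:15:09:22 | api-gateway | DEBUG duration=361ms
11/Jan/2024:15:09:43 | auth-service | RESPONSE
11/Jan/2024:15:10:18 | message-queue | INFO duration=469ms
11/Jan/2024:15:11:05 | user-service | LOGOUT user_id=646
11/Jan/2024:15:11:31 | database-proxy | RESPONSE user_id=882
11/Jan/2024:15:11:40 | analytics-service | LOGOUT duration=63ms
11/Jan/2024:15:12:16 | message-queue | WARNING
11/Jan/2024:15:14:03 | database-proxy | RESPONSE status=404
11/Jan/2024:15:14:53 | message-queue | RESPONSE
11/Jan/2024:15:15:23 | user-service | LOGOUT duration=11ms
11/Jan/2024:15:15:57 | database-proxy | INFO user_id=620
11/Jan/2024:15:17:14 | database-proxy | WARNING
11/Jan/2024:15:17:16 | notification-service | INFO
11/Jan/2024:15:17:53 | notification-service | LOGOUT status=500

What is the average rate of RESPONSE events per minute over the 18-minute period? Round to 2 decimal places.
0.44

To calculate the rate:

1. Count total RESPONSE events: 8
2. Total time period: 18 minutes
3. Rate = 8 / 18 = 0.44 events per minute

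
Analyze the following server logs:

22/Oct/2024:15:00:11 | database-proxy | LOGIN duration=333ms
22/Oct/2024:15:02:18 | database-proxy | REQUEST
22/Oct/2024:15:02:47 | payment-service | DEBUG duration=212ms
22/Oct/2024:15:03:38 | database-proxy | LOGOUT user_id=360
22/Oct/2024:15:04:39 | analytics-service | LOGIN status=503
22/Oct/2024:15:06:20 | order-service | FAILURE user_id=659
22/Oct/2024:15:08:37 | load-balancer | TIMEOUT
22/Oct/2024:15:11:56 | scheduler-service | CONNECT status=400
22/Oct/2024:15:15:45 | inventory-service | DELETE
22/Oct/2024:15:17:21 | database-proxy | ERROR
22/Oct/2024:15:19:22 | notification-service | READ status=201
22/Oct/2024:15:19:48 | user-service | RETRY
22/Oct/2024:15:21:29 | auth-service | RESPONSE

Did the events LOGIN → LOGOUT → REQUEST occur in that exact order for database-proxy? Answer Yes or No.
No

To verify sequence order:

1. Find all events in sequence LOGIN → LOGOUT → REQUEST for database-proxy
2. Extract their timestamps
3. Check if timestamps are in ascending order
4. Result: No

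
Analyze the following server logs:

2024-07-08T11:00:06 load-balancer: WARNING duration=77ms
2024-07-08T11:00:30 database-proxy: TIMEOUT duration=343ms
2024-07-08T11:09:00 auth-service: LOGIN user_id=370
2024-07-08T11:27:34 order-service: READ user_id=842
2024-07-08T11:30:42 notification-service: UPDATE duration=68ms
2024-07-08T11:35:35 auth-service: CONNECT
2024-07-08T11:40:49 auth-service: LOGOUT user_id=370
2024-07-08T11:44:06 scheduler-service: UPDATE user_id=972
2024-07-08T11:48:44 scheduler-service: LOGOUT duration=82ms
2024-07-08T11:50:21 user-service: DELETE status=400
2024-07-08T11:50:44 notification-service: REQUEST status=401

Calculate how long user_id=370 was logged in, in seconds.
1909

To calculate session duration:

1. Find LOGIN event for user_id=370: 2024-07-08T11:09:00
2. Find LOGOUT event for user_id=370: 2024-07-08T11:40:49
3. Session duration: 2024-07-08T11:40:49 - 2024-07-08T11:09:00 = 1909 seconds (31 minutes)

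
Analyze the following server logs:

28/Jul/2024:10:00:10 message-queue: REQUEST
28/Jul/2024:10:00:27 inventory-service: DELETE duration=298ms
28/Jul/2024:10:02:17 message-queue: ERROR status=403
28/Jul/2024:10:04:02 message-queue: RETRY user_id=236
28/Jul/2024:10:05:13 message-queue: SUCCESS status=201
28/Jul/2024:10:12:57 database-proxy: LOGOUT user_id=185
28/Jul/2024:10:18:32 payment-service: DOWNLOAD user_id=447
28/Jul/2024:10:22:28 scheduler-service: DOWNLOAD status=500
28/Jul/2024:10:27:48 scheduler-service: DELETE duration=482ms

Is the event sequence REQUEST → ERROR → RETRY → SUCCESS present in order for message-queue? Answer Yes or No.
Yes

To verify sequence order:

1. Find all events in sequence REQUEST → ERROR → RETRY → SUCCESS for message-queue
2. Extract their timestamps
3. Check if timestamps are in ascending order
4. Result: Yes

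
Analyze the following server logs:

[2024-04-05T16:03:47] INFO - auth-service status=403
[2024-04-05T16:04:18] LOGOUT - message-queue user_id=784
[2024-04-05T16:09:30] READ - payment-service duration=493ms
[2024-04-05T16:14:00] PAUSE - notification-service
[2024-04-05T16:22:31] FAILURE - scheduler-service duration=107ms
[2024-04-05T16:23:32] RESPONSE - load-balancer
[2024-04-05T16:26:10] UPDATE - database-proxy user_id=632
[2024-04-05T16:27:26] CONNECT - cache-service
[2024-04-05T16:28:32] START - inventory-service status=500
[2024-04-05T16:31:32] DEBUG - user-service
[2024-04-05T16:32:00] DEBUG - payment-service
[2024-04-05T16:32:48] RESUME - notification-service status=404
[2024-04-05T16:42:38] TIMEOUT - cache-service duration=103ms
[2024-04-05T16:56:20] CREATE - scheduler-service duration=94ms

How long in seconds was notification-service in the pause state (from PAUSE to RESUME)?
1128

To calculate state duration:

1. Find PAUSE event for notification-service: 2024-04-05T16:14:00
2. Find RESUME event for notification-service: 2024-04-05T16:32:48
3. Calculate duration: 2024-04-05T16:32:48 - 2024-04-05T16:14:00 = 1128 seconds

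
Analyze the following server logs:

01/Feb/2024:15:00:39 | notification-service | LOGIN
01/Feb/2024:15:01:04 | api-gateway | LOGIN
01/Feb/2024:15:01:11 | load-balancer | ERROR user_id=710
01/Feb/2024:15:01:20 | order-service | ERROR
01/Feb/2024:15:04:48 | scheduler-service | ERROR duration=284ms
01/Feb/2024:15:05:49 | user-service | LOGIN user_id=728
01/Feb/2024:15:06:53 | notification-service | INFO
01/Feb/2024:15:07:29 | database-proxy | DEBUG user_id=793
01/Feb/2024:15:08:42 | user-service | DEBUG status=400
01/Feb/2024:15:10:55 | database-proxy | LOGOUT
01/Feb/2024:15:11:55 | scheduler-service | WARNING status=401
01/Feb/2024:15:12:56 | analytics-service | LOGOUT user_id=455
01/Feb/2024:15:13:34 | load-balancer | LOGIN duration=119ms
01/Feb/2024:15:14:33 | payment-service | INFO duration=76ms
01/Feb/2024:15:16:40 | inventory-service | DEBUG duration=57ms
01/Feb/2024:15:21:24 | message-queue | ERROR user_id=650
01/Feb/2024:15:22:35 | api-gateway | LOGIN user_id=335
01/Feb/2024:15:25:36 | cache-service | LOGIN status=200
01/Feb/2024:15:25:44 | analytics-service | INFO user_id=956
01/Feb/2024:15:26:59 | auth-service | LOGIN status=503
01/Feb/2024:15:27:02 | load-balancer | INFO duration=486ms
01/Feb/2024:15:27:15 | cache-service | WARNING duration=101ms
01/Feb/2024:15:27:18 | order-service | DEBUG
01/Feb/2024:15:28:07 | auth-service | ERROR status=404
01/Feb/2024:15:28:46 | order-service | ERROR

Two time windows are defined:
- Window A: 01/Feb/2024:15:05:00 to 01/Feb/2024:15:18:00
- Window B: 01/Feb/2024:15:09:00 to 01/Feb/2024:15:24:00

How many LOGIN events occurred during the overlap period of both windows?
1

To find overlap events:

1. Window A: 01/Feb/2024:15:05:00 to 01/Feb/2024:15:18:00
2. Window B: 01/Feb/2024:15:09:00 to 01/Feb/2024:15:24:00
3. Overlap period: 01/Feb/2024:15:09:00 to 01/Feb/2024:15:18:00
4. Count LOGIN events in overlap: 1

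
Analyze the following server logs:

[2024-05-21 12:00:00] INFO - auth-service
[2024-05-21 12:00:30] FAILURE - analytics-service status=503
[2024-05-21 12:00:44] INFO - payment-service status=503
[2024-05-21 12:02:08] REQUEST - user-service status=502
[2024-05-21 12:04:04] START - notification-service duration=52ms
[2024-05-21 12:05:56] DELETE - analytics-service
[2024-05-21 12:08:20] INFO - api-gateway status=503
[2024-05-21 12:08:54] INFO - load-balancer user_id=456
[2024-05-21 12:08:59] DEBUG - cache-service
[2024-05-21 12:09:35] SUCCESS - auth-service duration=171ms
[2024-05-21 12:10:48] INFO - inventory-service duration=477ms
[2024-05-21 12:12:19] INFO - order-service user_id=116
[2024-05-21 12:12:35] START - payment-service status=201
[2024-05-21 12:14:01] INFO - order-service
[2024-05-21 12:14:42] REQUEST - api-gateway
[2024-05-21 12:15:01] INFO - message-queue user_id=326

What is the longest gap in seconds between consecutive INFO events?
456

To find the longest gap:

1. Extract all INFO events in chronological order
2. Calculate time differences between consecutive events
3. Find the maximum difference
4. Longest gap: 456 seconds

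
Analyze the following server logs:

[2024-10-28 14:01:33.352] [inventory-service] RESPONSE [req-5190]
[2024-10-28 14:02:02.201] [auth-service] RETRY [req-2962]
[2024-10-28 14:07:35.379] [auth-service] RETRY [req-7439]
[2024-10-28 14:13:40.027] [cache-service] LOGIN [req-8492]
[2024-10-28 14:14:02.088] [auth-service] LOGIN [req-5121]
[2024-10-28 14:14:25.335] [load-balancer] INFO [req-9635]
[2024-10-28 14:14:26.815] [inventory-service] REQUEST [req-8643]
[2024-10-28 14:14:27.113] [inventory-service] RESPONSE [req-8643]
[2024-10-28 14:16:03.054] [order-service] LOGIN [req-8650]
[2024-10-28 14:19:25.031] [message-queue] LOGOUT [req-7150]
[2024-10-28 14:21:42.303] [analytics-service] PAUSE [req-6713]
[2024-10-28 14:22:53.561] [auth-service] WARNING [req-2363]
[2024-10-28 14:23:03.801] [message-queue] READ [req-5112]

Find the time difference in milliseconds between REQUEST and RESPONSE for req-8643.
298

To calculate latency:

1. Find REQUEST with id req-8643: 2024-10-28 14:14:26.815
2. Find RESPONSE with id req-8643: 2024-10-28 14:14:27.113
3. Latency: 2024-10-28 14:14:27.113 - 2024-10-28 14:14:26.815 = 298ms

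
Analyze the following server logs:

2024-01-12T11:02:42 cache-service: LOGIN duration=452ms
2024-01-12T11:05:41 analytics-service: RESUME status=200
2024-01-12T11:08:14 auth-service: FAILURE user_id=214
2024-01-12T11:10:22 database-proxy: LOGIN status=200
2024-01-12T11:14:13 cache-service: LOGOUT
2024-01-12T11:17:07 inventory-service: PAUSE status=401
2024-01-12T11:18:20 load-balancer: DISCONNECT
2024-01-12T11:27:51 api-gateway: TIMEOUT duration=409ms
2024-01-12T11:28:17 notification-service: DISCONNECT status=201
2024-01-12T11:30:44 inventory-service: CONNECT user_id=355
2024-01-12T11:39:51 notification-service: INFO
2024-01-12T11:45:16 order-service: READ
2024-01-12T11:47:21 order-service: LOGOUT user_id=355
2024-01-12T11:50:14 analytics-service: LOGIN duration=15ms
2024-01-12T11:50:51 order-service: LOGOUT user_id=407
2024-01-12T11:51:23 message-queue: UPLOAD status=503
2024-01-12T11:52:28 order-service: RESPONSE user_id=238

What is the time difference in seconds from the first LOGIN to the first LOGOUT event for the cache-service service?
691

To find the time between events:

1. Locate the first LOGIN event for cache-service: 2024-01-12T11:02:42
2. Locate the first LOGOUT event for cache-service: 2024-01-12T11:14:13
3. Calculate the difference: 2024-01-12T11:14:13 - 2024-01-12T11:02:42 = 691 seconds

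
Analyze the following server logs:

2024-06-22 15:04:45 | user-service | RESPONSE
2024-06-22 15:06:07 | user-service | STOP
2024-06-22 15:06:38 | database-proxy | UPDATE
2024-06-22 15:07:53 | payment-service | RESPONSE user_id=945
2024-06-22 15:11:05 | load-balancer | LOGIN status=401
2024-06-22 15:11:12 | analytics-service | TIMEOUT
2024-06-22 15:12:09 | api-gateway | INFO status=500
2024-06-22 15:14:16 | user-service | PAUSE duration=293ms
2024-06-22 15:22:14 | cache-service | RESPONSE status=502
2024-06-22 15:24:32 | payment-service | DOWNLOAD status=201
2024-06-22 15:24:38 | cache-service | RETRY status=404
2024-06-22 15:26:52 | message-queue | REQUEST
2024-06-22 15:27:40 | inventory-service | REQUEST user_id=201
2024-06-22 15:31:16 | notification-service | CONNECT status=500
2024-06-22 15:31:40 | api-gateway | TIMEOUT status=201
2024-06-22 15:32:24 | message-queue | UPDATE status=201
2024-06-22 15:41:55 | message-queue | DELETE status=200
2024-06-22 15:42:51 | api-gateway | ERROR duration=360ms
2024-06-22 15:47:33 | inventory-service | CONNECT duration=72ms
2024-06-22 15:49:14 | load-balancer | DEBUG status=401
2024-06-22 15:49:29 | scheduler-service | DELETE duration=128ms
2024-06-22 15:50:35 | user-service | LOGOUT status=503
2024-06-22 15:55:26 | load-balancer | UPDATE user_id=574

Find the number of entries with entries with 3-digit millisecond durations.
3

To find matching entries:

1. Pattern to match: entries with 3-digit millisecond durations
2. Scan each log entry for the pattern
3. Count matches: 3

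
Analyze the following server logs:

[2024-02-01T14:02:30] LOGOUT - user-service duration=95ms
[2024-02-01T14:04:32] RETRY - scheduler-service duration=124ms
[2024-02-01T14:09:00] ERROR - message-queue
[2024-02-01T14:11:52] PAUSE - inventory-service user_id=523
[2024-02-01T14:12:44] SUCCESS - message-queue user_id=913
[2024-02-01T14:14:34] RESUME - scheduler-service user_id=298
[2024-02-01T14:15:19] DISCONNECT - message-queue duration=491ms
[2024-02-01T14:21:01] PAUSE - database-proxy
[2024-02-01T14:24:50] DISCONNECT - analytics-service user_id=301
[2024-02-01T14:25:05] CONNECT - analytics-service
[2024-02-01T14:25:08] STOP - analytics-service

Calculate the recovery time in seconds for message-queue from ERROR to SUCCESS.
224

To calculate recovery time:

1. Find ERROR event for message-queue: 2024-02-01T14:09:00
2. Find next SUCCESS event for message-queue: 2024-02-01T14:12:44
3. Recovery time: 2024-02-01T14:12:44 - 2024-02-01T14:09:00 = 224 seconds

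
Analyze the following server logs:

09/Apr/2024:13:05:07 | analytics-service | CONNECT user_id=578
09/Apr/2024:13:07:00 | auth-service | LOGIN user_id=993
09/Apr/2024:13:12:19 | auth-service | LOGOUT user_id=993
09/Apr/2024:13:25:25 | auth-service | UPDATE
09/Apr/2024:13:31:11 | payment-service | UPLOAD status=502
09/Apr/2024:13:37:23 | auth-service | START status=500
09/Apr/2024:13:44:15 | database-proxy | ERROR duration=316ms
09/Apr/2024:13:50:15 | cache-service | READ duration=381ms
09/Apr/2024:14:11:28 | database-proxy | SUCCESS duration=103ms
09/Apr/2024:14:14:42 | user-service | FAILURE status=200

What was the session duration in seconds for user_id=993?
319

To calculate session duration:

1. Find LOGIN event for user_id=993: 09/Apr/2024:13:07:00
2. Find LOGOUT event for user_id=993: 09/Apr/2024:13:12:19
3. Session duration: 09/Apr/2024:13:12:19 - 09/Apr/2024:13:07:00 = 319 seconds (5 minutes)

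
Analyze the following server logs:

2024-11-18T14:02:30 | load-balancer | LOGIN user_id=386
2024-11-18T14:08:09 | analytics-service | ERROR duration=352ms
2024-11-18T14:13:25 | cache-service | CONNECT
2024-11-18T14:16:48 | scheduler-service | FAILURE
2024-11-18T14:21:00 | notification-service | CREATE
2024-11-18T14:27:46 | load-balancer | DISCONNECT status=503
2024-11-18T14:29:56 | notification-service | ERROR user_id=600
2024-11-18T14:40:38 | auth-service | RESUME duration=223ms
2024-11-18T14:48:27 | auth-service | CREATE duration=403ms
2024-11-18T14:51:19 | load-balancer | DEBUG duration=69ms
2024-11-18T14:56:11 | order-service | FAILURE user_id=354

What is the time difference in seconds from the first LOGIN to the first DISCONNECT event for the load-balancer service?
1516

To find the time between events:

1. Locate the first LOGIN event for load-balancer: 2024-11-18T14:02:30
2. Locate the first DISCONNECT event for load-balancer: 2024-11-18T14:27:46
3. Calculate the difference: 2024-11-18T14:27:46 - 2024-11-18T14:02:30 = 1516 seconds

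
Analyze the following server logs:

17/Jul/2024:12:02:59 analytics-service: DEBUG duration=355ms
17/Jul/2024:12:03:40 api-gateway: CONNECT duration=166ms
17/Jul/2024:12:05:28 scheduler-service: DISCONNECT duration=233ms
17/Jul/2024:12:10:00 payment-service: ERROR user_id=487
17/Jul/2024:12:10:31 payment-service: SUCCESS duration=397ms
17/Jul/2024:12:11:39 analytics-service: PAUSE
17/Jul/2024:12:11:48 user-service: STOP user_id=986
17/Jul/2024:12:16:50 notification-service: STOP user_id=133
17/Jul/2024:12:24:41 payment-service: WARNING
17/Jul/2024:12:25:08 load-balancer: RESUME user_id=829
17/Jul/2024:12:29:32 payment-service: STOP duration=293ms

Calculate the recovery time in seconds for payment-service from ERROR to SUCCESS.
31

To calculate recovery time:

1. Find ERROR event for payment-service: 17/Jul/2024:12:10:00
2. Find next SUCCESS event for payment-service: 17/Jul/2024:12:10:31
3. Recovery time: 17/Jul/2024:12:10:31 - 17/Jul/2024:12:10:00 = 31 seconds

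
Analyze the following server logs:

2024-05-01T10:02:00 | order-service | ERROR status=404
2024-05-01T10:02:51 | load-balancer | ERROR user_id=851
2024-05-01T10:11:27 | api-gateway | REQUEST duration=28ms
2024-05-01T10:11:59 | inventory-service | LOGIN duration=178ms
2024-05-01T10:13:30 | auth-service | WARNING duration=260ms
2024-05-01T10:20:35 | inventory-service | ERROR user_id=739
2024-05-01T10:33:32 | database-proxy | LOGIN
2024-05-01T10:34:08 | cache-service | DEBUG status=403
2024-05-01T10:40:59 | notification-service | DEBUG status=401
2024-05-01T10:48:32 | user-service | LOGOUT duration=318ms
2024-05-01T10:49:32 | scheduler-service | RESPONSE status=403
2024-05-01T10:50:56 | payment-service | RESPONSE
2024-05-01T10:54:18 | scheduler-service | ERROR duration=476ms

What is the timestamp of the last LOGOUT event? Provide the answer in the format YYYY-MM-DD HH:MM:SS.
2024-05-01 10:48:32

To find the last event:

1. Filter for all LOGOUT events
2. Sort by timestamp
3. Select the last one
4. Timestamp: 2024-05-01 10:48:32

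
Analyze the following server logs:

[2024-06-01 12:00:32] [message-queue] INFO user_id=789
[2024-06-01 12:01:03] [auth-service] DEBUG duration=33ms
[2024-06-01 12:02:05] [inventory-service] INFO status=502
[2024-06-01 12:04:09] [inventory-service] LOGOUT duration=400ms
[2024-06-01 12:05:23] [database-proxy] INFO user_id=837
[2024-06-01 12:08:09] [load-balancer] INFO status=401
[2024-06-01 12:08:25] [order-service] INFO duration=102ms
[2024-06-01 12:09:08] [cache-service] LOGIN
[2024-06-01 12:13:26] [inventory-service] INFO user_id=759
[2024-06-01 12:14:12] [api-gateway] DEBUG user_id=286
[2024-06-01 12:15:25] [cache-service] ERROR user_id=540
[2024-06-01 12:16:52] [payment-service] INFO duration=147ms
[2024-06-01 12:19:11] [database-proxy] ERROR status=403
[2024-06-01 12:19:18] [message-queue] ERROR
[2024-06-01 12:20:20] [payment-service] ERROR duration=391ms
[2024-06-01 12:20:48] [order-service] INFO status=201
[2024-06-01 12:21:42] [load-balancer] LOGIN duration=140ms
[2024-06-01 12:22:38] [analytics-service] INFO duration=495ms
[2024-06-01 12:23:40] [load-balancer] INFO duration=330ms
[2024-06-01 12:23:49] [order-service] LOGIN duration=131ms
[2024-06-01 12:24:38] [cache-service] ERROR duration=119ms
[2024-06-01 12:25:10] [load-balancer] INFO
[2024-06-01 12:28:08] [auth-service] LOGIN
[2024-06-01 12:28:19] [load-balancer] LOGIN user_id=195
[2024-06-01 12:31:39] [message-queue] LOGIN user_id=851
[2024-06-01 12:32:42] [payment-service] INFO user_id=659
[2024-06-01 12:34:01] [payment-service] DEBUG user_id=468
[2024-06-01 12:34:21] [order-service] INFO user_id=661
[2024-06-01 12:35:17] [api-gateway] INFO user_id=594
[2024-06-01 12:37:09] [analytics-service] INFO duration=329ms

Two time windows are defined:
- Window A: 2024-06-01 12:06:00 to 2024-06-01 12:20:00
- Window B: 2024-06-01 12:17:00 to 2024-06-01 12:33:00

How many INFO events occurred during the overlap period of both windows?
0

To find overlap events:

1. Window A: 2024-06-01 12:06:00 to 2024-06-01 12:20:00
2. Window B: 2024-06-01 12:17:00 to 2024-06-01 12:33:00
3. Overlap period: 2024-06-01 12:17:00 to 2024-06-01 12:20:00
4. Count INFO events in overlap: 0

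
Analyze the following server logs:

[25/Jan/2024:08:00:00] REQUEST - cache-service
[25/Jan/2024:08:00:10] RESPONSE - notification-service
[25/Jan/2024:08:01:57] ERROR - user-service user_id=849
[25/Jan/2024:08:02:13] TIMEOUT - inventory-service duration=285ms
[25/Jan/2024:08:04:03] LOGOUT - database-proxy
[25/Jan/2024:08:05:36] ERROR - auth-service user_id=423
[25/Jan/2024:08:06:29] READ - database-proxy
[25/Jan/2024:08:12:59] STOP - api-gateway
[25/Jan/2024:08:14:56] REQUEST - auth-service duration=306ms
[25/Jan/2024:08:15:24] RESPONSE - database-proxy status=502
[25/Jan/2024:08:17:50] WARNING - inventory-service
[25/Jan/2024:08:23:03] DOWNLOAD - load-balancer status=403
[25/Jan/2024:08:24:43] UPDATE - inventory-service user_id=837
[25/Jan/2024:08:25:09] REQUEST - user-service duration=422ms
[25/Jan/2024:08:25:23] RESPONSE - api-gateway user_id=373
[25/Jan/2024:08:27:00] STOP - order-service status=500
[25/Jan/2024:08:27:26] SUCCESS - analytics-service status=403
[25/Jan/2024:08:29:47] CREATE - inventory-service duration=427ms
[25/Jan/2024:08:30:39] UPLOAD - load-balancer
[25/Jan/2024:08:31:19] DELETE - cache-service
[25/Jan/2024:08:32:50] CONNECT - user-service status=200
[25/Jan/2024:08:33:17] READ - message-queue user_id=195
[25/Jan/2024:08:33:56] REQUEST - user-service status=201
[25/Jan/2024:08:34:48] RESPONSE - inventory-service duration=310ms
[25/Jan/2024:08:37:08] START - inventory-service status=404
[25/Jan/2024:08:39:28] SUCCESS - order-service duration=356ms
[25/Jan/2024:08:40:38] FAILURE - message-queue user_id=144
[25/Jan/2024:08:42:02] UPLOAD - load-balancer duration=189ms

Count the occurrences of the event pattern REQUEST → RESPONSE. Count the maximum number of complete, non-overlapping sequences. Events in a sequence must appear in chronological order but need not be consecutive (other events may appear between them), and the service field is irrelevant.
4

To count sequences:

1. Look for pattern: REQUEST → RESPONSE
2. Greedily scan the log in chronological order, matching each sequence element in turn (ignoring service)
3. Each time the full pattern completes, increment the count and restart matching from the next event
4. Complete non-overlapping sequences found: 4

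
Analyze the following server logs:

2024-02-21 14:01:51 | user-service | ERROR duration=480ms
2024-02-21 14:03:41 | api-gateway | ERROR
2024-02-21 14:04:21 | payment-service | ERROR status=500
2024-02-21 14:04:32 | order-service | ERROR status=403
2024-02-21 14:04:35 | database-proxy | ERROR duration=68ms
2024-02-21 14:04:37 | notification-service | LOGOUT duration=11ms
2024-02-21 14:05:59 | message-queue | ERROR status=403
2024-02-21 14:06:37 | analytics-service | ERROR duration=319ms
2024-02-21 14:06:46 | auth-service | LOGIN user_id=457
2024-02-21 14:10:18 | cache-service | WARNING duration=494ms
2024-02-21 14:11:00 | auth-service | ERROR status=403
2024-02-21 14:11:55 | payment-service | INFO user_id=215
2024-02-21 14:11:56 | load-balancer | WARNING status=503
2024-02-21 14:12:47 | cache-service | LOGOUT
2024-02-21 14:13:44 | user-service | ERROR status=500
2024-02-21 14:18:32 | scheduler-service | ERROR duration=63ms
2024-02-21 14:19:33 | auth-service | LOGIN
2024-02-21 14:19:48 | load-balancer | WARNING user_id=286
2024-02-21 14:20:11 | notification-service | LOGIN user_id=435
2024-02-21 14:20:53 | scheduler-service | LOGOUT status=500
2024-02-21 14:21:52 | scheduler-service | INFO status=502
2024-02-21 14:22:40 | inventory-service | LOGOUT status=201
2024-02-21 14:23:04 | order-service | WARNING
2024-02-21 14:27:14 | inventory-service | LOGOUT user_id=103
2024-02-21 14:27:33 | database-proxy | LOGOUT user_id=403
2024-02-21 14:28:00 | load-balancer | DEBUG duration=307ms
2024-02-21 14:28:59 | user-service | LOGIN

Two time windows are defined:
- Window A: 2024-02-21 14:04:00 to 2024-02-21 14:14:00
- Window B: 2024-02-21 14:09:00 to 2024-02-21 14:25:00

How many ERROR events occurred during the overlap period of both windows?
2

To find overlap events:

1. Window A: 2024-02-21 14:04:00 to 2024-02-21 14:14:00
2. Window B: 2024-02-21 14:09:00 to 2024-02-21 14:25:00
3. Overlap period: 2024-02-21 14:09:00 to 2024-02-21 14:14:00
4. Count ERROR events in overlap: 2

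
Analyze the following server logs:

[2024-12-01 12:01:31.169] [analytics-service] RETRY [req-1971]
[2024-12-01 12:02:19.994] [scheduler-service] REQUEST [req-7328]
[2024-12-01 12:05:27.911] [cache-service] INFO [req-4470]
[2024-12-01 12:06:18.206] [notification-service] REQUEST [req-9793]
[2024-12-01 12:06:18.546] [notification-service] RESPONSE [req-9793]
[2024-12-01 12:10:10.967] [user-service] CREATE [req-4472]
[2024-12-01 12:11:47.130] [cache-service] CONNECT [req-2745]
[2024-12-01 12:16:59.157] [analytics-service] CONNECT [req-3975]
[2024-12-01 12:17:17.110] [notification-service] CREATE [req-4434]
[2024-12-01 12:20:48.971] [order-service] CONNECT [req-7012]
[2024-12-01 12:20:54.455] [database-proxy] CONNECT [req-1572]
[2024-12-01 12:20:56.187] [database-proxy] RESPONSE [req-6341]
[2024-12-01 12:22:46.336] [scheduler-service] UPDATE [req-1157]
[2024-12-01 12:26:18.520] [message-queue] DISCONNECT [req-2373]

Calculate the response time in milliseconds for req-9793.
340

To calculate latency:

1. Find REQUEST with id req-9793: 2024-12-01 12:06:18.206
2. Find RESPONSE with id req-9793: 2024-12-01 12:06:18.546
3. Latency: 2024-12-01 12:06:18.546 - 2024-12-01 12:06:18.206 = 340ms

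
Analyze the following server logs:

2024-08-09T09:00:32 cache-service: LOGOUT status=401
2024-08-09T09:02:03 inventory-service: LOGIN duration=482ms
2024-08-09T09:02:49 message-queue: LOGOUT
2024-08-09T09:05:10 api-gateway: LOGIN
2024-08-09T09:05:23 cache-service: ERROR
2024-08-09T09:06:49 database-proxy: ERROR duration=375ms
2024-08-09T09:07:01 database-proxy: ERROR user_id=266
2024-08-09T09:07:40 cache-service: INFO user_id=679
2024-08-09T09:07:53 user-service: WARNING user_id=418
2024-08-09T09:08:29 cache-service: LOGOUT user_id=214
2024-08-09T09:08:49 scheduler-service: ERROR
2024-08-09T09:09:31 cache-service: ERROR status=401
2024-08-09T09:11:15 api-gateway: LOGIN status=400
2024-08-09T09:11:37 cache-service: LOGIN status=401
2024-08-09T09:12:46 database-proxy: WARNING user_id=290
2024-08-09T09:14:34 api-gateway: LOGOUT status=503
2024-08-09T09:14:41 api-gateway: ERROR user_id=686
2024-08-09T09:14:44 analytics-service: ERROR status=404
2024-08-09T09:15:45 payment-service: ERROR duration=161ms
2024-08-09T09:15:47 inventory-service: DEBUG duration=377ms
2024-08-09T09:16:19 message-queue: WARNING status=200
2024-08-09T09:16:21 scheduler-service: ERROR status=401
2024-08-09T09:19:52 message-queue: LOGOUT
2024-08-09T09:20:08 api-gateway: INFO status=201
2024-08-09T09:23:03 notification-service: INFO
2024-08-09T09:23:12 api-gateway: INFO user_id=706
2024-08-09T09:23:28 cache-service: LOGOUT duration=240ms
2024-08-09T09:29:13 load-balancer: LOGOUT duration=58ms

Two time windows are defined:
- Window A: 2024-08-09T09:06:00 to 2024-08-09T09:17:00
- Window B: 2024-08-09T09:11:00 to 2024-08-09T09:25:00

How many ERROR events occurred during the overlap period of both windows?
4

To find overlap events:

1. Window A: 2024-08-09T09:06:00 to 2024-08-09T09:17:00
2. Window B: 2024-08-09T09:11:00 to 2024-08-09T09:25:00
3. Overlap period: 2024-08-09T09:11:00 to 2024-08-09T09:17:00
4. Count ERROR events in overlap: 4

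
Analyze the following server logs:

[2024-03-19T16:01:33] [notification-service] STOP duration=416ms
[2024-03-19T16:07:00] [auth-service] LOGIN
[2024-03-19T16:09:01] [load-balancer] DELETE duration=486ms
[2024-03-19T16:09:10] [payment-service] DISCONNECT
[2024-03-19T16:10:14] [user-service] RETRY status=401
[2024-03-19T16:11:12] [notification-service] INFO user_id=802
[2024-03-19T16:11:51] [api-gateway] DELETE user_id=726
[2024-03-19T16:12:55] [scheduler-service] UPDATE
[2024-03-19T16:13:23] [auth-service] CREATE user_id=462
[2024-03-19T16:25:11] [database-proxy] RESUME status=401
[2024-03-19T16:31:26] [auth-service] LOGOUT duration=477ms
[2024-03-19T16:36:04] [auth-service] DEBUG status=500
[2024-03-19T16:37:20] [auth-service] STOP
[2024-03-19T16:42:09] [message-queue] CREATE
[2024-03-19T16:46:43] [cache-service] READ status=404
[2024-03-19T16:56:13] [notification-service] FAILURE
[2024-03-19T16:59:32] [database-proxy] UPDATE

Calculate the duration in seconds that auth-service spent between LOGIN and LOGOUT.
1466

To calculate state duration:

1. Find LOGIN event for auth-service: 2024-03-19T16:07:00
2. Find LOGOUT event for auth-service: 2024-03-19T16:31:26
3. Calculate duration: 2024-03-19T16:31:26 - 2024-03-19T16:07:00 = 1466 seconds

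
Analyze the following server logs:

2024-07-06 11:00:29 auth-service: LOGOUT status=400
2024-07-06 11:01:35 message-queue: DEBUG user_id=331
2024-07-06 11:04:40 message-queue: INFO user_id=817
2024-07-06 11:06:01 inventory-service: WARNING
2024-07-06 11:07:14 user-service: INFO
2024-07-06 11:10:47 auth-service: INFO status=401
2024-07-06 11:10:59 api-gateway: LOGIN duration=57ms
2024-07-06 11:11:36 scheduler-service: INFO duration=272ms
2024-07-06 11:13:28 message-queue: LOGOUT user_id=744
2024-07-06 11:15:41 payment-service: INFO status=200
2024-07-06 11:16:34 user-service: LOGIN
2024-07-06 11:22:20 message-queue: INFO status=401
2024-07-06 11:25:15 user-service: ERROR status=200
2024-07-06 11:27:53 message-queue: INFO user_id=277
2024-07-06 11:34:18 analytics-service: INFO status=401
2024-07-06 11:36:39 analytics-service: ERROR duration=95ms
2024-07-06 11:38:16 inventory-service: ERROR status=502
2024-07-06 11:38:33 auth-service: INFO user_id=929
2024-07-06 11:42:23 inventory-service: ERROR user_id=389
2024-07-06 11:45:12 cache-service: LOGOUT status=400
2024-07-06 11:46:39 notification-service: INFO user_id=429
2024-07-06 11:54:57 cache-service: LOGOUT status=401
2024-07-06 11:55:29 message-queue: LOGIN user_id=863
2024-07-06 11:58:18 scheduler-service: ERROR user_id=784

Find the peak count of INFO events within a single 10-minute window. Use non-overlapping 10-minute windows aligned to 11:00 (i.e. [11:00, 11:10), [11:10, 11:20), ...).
3

To find the burst window:

1. Divide the log period into non-overlapping 10-minute windows starting at 11:00
2. Count INFO events in each window
3. Find the window with maximum count
4. Maximum events in a window: 3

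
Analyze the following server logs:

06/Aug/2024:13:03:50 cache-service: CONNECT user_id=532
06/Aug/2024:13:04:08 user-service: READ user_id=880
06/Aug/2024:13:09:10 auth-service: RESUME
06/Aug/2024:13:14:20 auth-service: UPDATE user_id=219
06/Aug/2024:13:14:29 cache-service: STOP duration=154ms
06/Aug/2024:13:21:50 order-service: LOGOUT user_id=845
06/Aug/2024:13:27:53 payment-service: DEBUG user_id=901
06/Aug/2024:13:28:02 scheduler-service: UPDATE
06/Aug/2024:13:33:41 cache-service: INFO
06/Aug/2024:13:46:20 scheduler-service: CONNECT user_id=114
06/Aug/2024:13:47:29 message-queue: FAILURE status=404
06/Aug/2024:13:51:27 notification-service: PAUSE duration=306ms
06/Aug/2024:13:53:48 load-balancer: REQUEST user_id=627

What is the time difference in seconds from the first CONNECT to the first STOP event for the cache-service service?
639

To find the time between events:

1. Locate the first CONNECT event for cache-service: 06/Aug/2024:13:03:50
2. Locate the first STOP event for cache-service: 06/Aug/2024:13:14:29
3. Calculate the difference: 06/Aug/2024:13:14:29 - 06/Aug/2024:13:03:50 = 639 seconds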